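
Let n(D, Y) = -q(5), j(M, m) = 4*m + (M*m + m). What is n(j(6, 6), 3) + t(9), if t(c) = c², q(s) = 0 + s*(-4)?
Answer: 101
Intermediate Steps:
q(s) = -4*s (q(s) = 0 - 4*s = -4*s)
j(M, m) = 5*m + M*m (j(M, m) = 4*m + (m + M*m) = 5*m + M*m)
n(D, Y) = 20 (n(D, Y) = -(-4)*5 = -1*(-20) = 20)
n(j(6, 6), 3) + t(9) = 20 + 9² = 20 + 81 = 101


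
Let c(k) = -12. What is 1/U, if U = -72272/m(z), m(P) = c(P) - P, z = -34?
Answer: -11/36136 ≈ -0.00030441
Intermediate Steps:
m(P) = -12 - P
U = -36136/11 (U = -72272/(-12 - 1*(-34)) = -72272/(-12 + 34) = -72272/22 = -72272*1/22 = -36136/11 ≈ -3285.1)
1/U = 1/(-36136/11) = -11/36136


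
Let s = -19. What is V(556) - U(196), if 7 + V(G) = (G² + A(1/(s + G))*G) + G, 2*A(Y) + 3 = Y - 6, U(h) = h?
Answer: 164852297/537 ≈ 3.0699e+5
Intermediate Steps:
A(Y) = -9/2 + Y/2 (A(Y) = -3/2 + (Y - 6)/2 = -3/2 + (-6 + Y)/2 = -3/2 + (-3 + Y/2) = -9/2 + Y/2)
V(G) = -7 + G + G² + G*(-9/2 + 1/(2*(-19 + G))) (V(G) = -7 + ((G² + (-9/2 + 1/(2*(-19 + G)))*G) + G) = -7 + ((G² + G*(-9/2 + 1/(2*(-19 + G)))) + G) = -7 + (G + G² + G*(-9/2 + 1/(2*(-19 + G)))) = -7 + G + G² + G*(-9/2 + 1/(2*(-19 + G))))
V(556) - U(196) = (133 + 556³ + 60*556 - 45/2*556²)/(-19 + 556) - 1*196 = (133 + 171879616 + 33360 - 45/2*309136)/537 - 196 = (133 + 171879616 + 33360 - 6955560)/537 - 196 = (1/537)*164957549 - 196 = 164957549/537 - 196 = 164852297/537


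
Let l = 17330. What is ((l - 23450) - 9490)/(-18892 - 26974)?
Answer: 7805/22933 ≈ 0.34034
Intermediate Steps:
((l - 23450) - 9490)/(-18892 - 26974) = ((17330 - 23450) - 9490)/(-18892 - 26974) = (-6120 - 9490)/(-45866) = -15610*(-1/45866) = 7805/22933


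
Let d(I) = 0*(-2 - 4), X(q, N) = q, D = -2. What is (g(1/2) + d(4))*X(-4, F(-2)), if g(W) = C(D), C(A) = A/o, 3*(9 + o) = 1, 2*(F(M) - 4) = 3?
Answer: -12/13 ≈ -0.92308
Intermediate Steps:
F(M) = 11/2 (F(M) = 4 + (1/2)*3 = 4 + 3/2 = 11/2)
o = -26/3 (o = -9 + (1/3)*1 = -9 + 1/3 = -26/3 ≈ -8.6667)
d(I) = 0 (d(I) = 0*(-6) = 0)
C(A) = -3*A/26 (C(A) = A/(-26/3) = A*(-3/26) = -3*A/26)
g(W) = 3/13 (g(W) = -3/26*(-2) = 3/13)
(g(1/2) + d(4))*X(-4, F(-2)) = (3/13 + 0)*(-4) = (3/13)*(-4) = -12/13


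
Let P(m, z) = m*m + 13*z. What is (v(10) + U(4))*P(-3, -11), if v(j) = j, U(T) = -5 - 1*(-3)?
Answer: -1072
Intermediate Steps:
U(T) = -2 (U(T) = -5 + 3 = -2)
P(m, z) = m² + 13*z
(v(10) + U(4))*P(-3, -11) = (10 - 2)*((-3)² + 13*(-11)) = 8*(9 - 143) = 8*(-134) = -1072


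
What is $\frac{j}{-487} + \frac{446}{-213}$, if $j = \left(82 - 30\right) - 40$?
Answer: $- \frac{219758}{103731} \approx -2.1185$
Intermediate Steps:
$j = 12$ ($j = 52 - 40 = 12$)
$\frac{j}{-487} + \frac{446}{-213} = \frac{12}{-487} + \frac{446}{-213} = 12 \left(- \frac{1}{487}\right) + 446 \left(- \frac{1}{213}\right) = - \frac{12}{487} - \frac{446}{213} = - \frac{219758}{103731}$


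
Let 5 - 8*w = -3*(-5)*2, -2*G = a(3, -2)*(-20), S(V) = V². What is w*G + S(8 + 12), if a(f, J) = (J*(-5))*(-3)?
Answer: 2675/2 ≈ 1337.5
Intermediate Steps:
a(f, J) = 15*J (a(f, J) = -5*J*(-3) = 15*J)
G = -300 (G = -15*(-2)*(-20)/2 = -(-15)*(-20) = -½*600 = -300)
w = -25/8 (w = 5/8 - (-3*(-5))*2/8 = 5/8 - 15*2/8 = 5/8 - ⅛*30 = 5/8 - 15/4 = -25/8 ≈ -3.1250)
w*G + S(8 + 12) = -25/8*(-300) + (8 + 12)² = 1875/2 + 20² = 1875/2 + 400 = 2675/2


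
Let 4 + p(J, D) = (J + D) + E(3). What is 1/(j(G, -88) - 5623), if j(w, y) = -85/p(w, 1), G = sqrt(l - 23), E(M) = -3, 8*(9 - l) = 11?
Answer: -2306973/12949225139 - 170*I*sqrt(246)/12949225139 ≈ -0.00017816 - 2.0591e-7*I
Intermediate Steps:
l = 61/8 (l = 9 - 1/8*11 = 9 - 11/8 = 61/8 ≈ 7.6250)
G = I*sqrt(246)/4 (G = sqrt(61/8 - 23) = sqrt(-123/8) = I*sqrt(246)/4 ≈ 3.9211*I)
p(J, D) = -7 + D + J (p(J, D) = -4 + ((J + D) - 3) = -4 + ((D + J) - 3) = -4 + (-3 + D + J) = -7 + D + J)
j(w, y) = -85/(-6 + w) (j(w, y) = -85/(-7 + 1 + w) = -85/(-6 + w))
1/(j(G, -88) - 5623) = 1/(-85/(-6 + I*sqrt(246)/4) - 5623) = 1/(-5623 - 85/(-6 + I*sqrt(246)/4))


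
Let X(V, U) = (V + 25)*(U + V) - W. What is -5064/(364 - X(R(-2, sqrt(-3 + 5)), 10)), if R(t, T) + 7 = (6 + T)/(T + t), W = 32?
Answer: -64566/5153 + 4431*sqrt(2)/5153 ≈ -11.314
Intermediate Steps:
R(t, T) = -7 + (6 + T)/(T + t)
X(V, U) = -32 + (25 + V)*(U + V) (X(V, U) = (V + 25)*(U + V) - 1*32 = (25 + V)*(U + V) - 32 = -32 + (25 + V)*(U + V))
-5064/(364 - X(R(-2, sqrt(-3 + 5)), 10)) = -5064/(364 - (-32 + ((6 - 7*(-2) - 6*sqrt(-3 + 5))/(sqrt(-3 + 5) - 2))**2 + 25*10 + 25*((6 - 7*(-2) - 6*sqrt(-3 + 5))/(sqrt(-3 + 5) - 2)) + 10*((6 - 7*(-2) - 6*sqrt(-3 + 5))/(sqrt(-3 + 5) - 2)))) = -5064/(364 - (-32 + ((6 + 14 - 6*sqrt(2))/(sqrt(2) - 2))**2 + 250 + 25*((6 + 14 - 6*sqrt(2))/(sqrt(2) - 2)) + 10*((6 + 14 - 6*sqrt(2))/(sqrt(2) - 2)))) = -5064/(364 - (-32 + ((20 - 6*sqrt(2))/(-2 + sqrt(2)))**2 + 250 + 25*((20 - 6*sqrt(2))/(-2 + sqrt(2))) + 10*((20 - 6*sqrt(2))/(-2 + sqrt(2))))) = -5064/(364 - (-32 + (20 - 6*sqrt(2))**2/(-2 + sqrt(2))**2 + 250 + 25*(20 - 6*sqrt(2))/(-2 + sqrt(2)) + 10*(20 - 6*sqrt(2))/(-2 + sqrt(2)))) = -5064/(364 - (218 + (20 - 6*sqrt(2))**2/(-2 + sqrt(2))**2 + 35*(20 - 6*sqrt(2))/(-2 + sqrt(2)))) = -5064/(364 + (-218 - (20 - 6*sqrt(2))**2/(-2 + sqrt(2))**2 - 35*(20 - 6*sqrt(2))/(-2 + sqrt(2)))) = -5064/(146 - (20 - 6*sqrt(2))**2/(-2 + sqrt(2))**2 - 35*(20 - 6*sqrt(2))/(-2 + sqrt(2)))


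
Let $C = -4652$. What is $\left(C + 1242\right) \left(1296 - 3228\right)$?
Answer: $6588120$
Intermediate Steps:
$\left(C + 1242\right) \left(1296 - 3228\right) = \left(-4652 + 1242\right) \left(1296 - 3228\right) = \left(-3410\right) \left(-1932\right) = 6588120$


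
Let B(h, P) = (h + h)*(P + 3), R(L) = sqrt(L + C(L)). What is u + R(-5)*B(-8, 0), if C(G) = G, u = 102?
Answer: 102 - 48*I*sqrt(10) ≈ 102.0 - 151.79*I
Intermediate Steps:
R(L) = sqrt(2)*sqrt(L) (R(L) = sqrt(L + L) = sqrt(2*L) = sqrt(2)*sqrt(L))
B(h, P) = 2*h*(3 + P) (B(h, P) = (2*h)*(3 + P) = 2*h*(3 + P))
u + R(-5)*B(-8, 0) = 102 + (sqrt(2)*sqrt(-5))*(2*(-8)*(3 + 0)) = 102 + (sqrt(2)*(I*sqrt(5)))*(2*(-8)*3) = 102 + (I*sqrt(10))*(-48) = 102 - 48*I*sqrt(10)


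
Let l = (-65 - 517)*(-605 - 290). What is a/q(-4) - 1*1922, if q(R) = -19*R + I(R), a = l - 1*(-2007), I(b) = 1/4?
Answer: 1505378/305 ≈ 4935.7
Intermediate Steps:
l = 520890 (l = -582*(-895) = 520890)
I(b) = ¼
a = 522897 (a = 520890 - 1*(-2007) = 520890 + 2007 = 522897)
q(R) = ¼ - 19*R (q(R) = -19*R + ¼ = ¼ - 19*R)
a/q(-4) - 1*1922 = 522897/(¼ - 19*(-4)) - 1*1922 = 522897/(¼ + 76) - 1922 = 522897/(305/4) - 1922 = 522897*(4/305) - 1922 = 2091588/305 - 1922 = 1505378/305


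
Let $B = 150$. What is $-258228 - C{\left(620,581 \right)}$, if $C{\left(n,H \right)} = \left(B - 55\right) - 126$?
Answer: $-258197$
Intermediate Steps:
$C{\left(n,H \right)} = -31$ ($C{\left(n,H \right)} = \left(150 - 55\right) - 126 = 95 - 126 = -31$)
$-258228 - C{\left(620,581 \right)} = -258228 - -31 = -258228 + 31 = -258197$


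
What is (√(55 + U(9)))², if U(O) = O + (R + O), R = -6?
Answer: 67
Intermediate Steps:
U(O) = -6 + 2*O (U(O) = O + (-6 + O) = -6 + 2*O)
(√(55 + U(9)))² = (√(55 + (-6 + 2*9)))² = (√(55 + (-6 + 18)))² = (√(55 + 12))² = (√67)² = 67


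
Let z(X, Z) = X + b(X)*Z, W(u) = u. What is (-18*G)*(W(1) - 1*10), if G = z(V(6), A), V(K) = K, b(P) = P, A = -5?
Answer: -3888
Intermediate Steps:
z(X, Z) = X + X*Z
G = -24 (G = 6*(1 - 5) = 6*(-4) = -24)
(-18*G)*(W(1) - 1*10) = (-18*(-24))*(1 - 1*10) = 432*(1 - 10) = 432*(-9) = -3888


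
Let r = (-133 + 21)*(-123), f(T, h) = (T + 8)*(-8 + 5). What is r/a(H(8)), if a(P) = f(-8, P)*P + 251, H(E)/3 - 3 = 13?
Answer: 13776/251 ≈ 54.884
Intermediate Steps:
f(T, h) = -24 - 3*T (f(T, h) = (8 + T)*(-3) = -24 - 3*T)
H(E) = 48 (H(E) = 9 + 3*13 = 9 + 39 = 48)
a(P) = 251 (a(P) = (-24 - 3*(-8))*P + 251 = (-24 + 24)*P + 251 = 0*P + 251 = 0 + 251 = 251)
r = 13776 (r = -112*(-123) = 13776)
r/a(H(8)) = 13776/251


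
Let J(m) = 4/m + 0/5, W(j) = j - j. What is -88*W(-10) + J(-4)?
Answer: -1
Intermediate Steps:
W(j) = 0
J(m) = 4/m (J(m) = 4/m + 0*(⅕) = 4/m + 0 = 4/m)
-88*W(-10) + J(-4) = -88*0 + 4/(-4) = 0 + 4*(-¼) = 0 - 1 = -1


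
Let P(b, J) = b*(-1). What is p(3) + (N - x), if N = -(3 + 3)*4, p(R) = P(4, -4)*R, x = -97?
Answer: 61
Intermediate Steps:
P(b, J) = -b
p(R) = -4*R (p(R) = (-1*4)*R = -4*R)
N = -24 (N = -1*6*4 = -6*4 = -24)
p(3) + (N - x) = -4*3 + (-24 - 1*(-97)) = -12 + (-24 + 97) = -12 + 73 = 61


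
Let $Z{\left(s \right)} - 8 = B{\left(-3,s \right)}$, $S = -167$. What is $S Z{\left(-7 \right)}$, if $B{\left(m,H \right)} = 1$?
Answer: $-1503$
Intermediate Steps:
$Z{\left(s \right)} = 9$ ($Z{\left(s \right)} = 8 + 1 = 9$)
$S Z{\left(-7 \right)} = \left(-167\right) 9 = -1503$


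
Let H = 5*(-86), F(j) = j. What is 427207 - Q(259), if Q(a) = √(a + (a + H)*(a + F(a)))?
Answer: 427207 - I*√88319 ≈ 4.2721e+5 - 297.19*I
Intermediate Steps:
H = -430
Q(a) = √(a + 2*a*(-430 + a)) (Q(a) = √(a + (a - 430)*(a + a)) = √(a + (-430 + a)*(2*a)) = √(a + 2*a*(-430 + a)))
427207 - Q(259) = 427207 - √(259*(-859 + 2*259)) = 427207 - √(259*(-859 + 518)) = 427207 - √(259*(-341)) = 427207 - √(-88319) = 427207 - I*√88319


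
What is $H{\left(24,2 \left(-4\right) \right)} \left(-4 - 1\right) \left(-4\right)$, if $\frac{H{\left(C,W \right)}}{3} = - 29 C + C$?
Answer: $-40320$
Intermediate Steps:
$H{\left(C,W \right)} = - 84 C$ ($H{\left(C,W \right)} = 3 \left(- 29 C + C\right) = 3 \left(- 28 C\right) = - 84 C$)
$H{\left(24,2 \left(-4\right) \right)} \left(-4 - 1\right) \left(-4\right) = \left(-84\right) 24 \left(-4 - 1\right) \left(-4\right) = - 2016 \left(\left(-5\right) \left(-4\right)\right) = \left(-2016\right) 20 = -40320$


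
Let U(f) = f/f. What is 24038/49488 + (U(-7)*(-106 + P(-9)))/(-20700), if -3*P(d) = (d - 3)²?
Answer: 21050323/42683400 ≈ 0.49317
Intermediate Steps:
P(d) = -(-3 + d)²/3 (P(d) = -(d - 3)²/3 = -(-3 + d)²/3)
U(f) = 1
24038/49488 + (U(-7)*(-106 + P(-9)))/(-20700) = 24038/49488 + (1*(-106 - (-3 - 9)²/3))/(-20700) = 24038*(1/49488) + (1*(-106 - ⅓*(-12)²))*(-1/20700) = 12019/24744 + (1*(-106 - ⅓*144))*(-1/20700) = 12019/24744 + (1*(-106 - 48))*(-1/20700) = 12019/24744 + (1*(-154))*(-1/20700) = 12019/24744 - 154*(-1/20700) = 12019/24744 + 77/10350 = 21050323/42683400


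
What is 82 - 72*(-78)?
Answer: 5698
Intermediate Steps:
82 - 72*(-78) = 82 + 5616 = 5698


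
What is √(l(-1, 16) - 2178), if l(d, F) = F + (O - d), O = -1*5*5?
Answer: I*√2186 ≈ 46.755*I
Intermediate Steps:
O = -25 (O = -5*5 = -25)
l(d, F) = -25 + F - d (l(d, F) = F + (-25 - d) = -25 + F - d)
√(l(-1, 16) - 2178) = √((-25 + 16 - 1*(-1)) - 2178) = √((-25 + 16 + 1) - 2178) = √(-8 - 2178) = √(-2186) = I*√2186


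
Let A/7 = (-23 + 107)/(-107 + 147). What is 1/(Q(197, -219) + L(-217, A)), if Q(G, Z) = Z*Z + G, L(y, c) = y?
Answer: 1/47941 ≈ 2.0859e-5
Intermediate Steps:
A = 147/10 (A = 7*((-23 + 107)/(-107 + 147)) = 7*(84/40) = 7*(84*(1/40)) = 7*(21/10) = 147/10 ≈ 14.700)
Q(G, Z) = G + Z**2 (Q(G, Z) = Z**2 + G = G + Z**2)
1/(Q(197, -219) + L(-217, A)) = 1/((197 + (-219)**2) - 217) = 1/((197 + 47961) - 217) = 1/(48158 - 217) = 1/47941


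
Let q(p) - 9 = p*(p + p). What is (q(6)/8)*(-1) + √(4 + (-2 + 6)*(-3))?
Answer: -81/8 + 2*I*√2 ≈ -10.125 + 2.8284*I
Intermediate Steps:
q(p) = 9 + 2*p² (q(p) = 9 + p*(p + p) = 9 + p*(2*p) = 9 + 2*p²)
(q(6)/8)*(-1) + √(4 + (-2 + 6)*(-3)) = ((9 + 2*6²)/8)*(-1) + √(4 + (-2 + 6)*(-3)) = ((9 + 2*36)*(⅛))*(-1) + √(4 + 4*(-3)) = ((9 + 72)*(⅛))*(-1) + √(4 - 12) = (81*(⅛))*(-1) + √(-8) = (81/8)*(-1) + 2*I*√2 = -81/8 + 2*I*√2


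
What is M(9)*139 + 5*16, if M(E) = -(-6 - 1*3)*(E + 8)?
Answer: 21347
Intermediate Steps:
M(E) = 72 + 9*E (M(E) = -(-6 - 3)*(8 + E) = -(-9)*(8 + E) = -(-72 - 9*E) = 72 + 9*E)
M(9)*139 + 5*16 = (72 + 9*9)*139 + 5*16 = (72 + 81)*139 + 80 = 153*139 + 80 = 21267 + 80 = 21347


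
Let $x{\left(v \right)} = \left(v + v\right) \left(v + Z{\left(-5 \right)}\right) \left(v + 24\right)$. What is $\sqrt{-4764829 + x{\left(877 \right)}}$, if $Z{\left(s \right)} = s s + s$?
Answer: $\sqrt{1412812709} \approx 37587.0$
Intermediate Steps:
$Z{\left(s \right)} = s + s^{2}$ ($Z{\left(s \right)} = s^{2} + s = s + s^{2}$)
$x{\left(v \right)} = 2 v \left(20 + v\right) \left(24 + v\right)$ ($x{\left(v \right)} = \left(v + v\right) \left(v - 5 \left(1 - 5\right)\right) \left(v + 24\right) = 2 v \left(v - -20\right) \left(24 + v\right) = 2 v \left(v + 20\right) \left(24 + v\right) = 2 v \left(20 + v\right) \left(24 + v\right)$)
$\sqrt{-4764829 + x{\left(877 \right)}} = \sqrt{-4764829 + 2 \cdot 877 \left(480 + 877^{2} + 44 \cdot 877\right)} = \sqrt{-4764829 + 2 \cdot 877 \left(480 + 769129 + 38588\right)} = \sqrt{-4764829 + 2 \cdot 877 \cdot 808197} = \sqrt{-4764829 + 1417577538} = \sqrt{1412812709}$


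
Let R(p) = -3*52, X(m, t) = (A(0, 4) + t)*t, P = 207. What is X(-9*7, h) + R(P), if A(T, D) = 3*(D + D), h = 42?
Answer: 2616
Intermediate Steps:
A(T, D) = 6*D (A(T, D) = 3*(2*D) = 6*D)
X(m, t) = t*(24 + t) (X(m, t) = (6*4 + t)*t = (24 + t)*t = t*(24 + t))
R(p) = -156
X(-9*7, h) + R(P) = 42*(24 + 42) - 156 = 42*66 - 156 = 2772 - 156 = 2616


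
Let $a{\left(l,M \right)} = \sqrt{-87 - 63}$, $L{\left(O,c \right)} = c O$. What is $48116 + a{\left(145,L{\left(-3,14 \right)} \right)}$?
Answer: $48116 + 5 i \sqrt{6} \approx 48116.0 + 12.247 i$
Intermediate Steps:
$L{\left(O,c \right)} = O c$
$a{\left(l,M \right)} = 5 i \sqrt{6}$ ($a{\left(l,M \right)} = \sqrt{-150} = 5 i \sqrt{6}$)
$48116 + a{\left(145,L{\left(-3,14 \right)} \right)} = 48116 + 5 i \sqrt{6}$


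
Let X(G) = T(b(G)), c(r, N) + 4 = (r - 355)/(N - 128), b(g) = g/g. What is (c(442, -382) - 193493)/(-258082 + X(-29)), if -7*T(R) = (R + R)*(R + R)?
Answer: 230261633/307118260 ≈ 0.74975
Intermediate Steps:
b(g) = 1
T(R) = -4*R²/7 (T(R) = -(R + R)*(R + R)/7 = -2*R*2*R/7 = -4*R²/7)
c(r, N) = -4 + (-355 + r)/(-128 + N) (c(r, N) = -4 + (r - 355)/(N - 128) = -4 + (-355 + r)/(-128 + N))
X(G) = -4/7 (X(G) = -4/7*1² = -4/7*1 = -4/7)
(c(442, -382) - 193493)/(-258082 + X(-29)) = ((157 + 442 - 4*(-382))/(-128 - 382) - 193493)/(-258082 - 4/7) = ((157 + 442 + 1528)/(-510) - 193493)/(-1806578/7) = (-1/510*2127 - 193493)*(-7/1806578) = (-709/170 - 193493)*(-7/1806578) = -32894519/170*(-7/1806578) = 230261633/307118260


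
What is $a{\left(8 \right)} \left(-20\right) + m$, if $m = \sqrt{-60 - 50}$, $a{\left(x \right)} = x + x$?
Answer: $-320 + i \sqrt{110} \approx -320.0 + 10.488 i$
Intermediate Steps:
$a{\left(x \right)} = 2 x$
$m = i \sqrt{110}$ ($m = \sqrt{-110} = i \sqrt{110} \approx 10.488 i$)
$a{\left(8 \right)} \left(-20\right) + m = 2 \cdot 8 \left(-20\right) + i \sqrt{110} = 16 \left(-20\right) + i \sqrt{110} = -320 + i \sqrt{110}$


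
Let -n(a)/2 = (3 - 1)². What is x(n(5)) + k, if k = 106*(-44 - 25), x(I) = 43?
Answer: -7271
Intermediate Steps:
n(a) = -8 (n(a) = -2*(3 - 1)² = -2*2² = -2*4 = -8)
k = -7314 (k = 106*(-69) = -7314)
x(n(5)) + k = 43 - 7314 = -7271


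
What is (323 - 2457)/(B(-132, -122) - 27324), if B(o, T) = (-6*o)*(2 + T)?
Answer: 97/5562 ≈ 0.017440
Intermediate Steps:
B(o, T) = -6*o*(2 + T)
(323 - 2457)/(B(-132, -122) - 27324) = (323 - 2457)/(-6*(-132)*(2 - 122) - 27324) = -2134/(-6*(-132)*(-120) - 27324) = -2134/(-95040 - 27324) = -2134/(-122364) = -2134*(-1/122364) = 97/5562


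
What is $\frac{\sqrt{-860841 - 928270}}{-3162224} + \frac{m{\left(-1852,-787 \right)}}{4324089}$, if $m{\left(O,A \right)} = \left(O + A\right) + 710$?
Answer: $- \frac{643}{1441363} - \frac{i \sqrt{1789111}}{3162224} \approx -0.00044611 - 0.00042299 i$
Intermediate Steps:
$m{\left(O,A \right)} = 710 + A + O$ ($m{\left(O,A \right)} = \left(A + O\right) + 710 = 710 + A + O$)
$\frac{\sqrt{-860841 - 928270}}{-3162224} + \frac{m{\left(-1852,-787 \right)}}{4324089} = \frac{\sqrt{-860841 - 928270}}{-3162224} + \frac{710 - 787 - 1852}{4324089} = \sqrt{-860841 - 928270} \left(- \frac{1}{3162224}\right) - \frac{643}{1441363} = \sqrt{-1789111} \left(- \frac{1}{3162224}\right) - \frac{643}{1441363} = i \sqrt{1789111} \left(- \frac{1}{3162224}\right) - \frac{643}{1441363} = - \frac{i \sqrt{1789111}}{3162224} - \frac{643}{1441363} = - \frac{643}{1441363} - \frac{i \sqrt{1789111}}{3162224}$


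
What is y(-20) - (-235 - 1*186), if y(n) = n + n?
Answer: 381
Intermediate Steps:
y(n) = 2*n
y(-20) - (-235 - 1*186) = 2*(-20) - (-235 - 1*186) = -40 - (-235 - 186) = -40 - 1*(-421) = -40 + 421 = 381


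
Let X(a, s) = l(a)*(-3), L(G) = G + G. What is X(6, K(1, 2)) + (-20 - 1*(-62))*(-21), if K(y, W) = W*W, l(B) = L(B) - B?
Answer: -900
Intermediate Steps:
L(G) = 2*G
l(B) = B (l(B) = 2*B - B = B)
K(y, W) = W²
X(a, s) = -3*a (X(a, s) = a*(-3) = -3*a)
X(6, K(1, 2)) + (-20 - 1*(-62))*(-21) = -3*6 + (-20 - 1*(-62))*(-21) = -18 + (-20 + 62)*(-21) = -18 + 42*(-21) = -18 - 882 = -900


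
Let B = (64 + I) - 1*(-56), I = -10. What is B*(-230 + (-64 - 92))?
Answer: -42460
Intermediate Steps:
B = 110 (B = (64 - 10) - 1*(-56) = 54 + 56 = 110)
B*(-230 + (-64 - 92)) = 110*(-230 + (-64 - 92)) = 110*(-230 - 156) = 110*(-386) = -42460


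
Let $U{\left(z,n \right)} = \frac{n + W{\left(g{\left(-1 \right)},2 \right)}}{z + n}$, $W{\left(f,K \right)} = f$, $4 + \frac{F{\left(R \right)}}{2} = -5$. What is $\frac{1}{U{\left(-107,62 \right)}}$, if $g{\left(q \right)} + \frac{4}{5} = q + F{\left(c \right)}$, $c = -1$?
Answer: $- \frac{225}{211} \approx -1.0664$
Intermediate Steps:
$F{\left(R \right)} = -18$ ($F{\left(R \right)} = -8 + 2 \left(-5\right) = -8 - 10 = -18$)
$g{\left(q \right)} = - \frac{94}{5} + q$ ($g{\left(q \right)} = - \frac{4}{5} + \left(q - 18\right) = - \frac{4}{5} + \left(-18 + q\right) = - \frac{94}{5} + q$)
$U{\left(z,n \right)} = \frac{- \frac{99}{5} + n}{n + z}$ ($U{\left(z,n \right)} = \frac{n - \frac{99}{5}}{z + n} = \frac{n - \frac{99}{5}}{n + z} = \frac{- \frac{99}{5} + n}{n + z}$)
$\frac{1}{U{\left(-107,62 \right)}} = \frac{1}{\frac{1}{62 - 107} \left(- \frac{99}{5} + 62\right)} = \frac{1}{\frac{1}{-45} \cdot \frac{211}{5}} = \frac{1}{\left(- \frac{1}{45}\right) \frac{211}{5}} = \frac{1}{- \frac{211}{225}} = - \frac{225}{211}$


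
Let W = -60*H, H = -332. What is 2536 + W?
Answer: 22456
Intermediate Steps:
W = 19920 (W = -60*(-332) = 19920)
2536 + W = 2536 + 19920 = 22456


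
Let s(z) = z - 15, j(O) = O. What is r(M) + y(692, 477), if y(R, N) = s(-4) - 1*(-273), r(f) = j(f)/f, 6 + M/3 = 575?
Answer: 255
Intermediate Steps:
M = 1707 (M = -18 + 3*575 = -18 + 1725 = 1707)
s(z) = -15 + z
r(f) = 1 (r(f) = f/f = 1)
y(R, N) = 254 (y(R, N) = (-15 - 4) - 1*(-273) = -19 + 273 = 254)
r(M) + y(692, 477) = 1 + 254 = 255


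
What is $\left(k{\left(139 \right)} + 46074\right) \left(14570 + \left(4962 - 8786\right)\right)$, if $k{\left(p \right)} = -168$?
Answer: $493305876$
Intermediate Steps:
$\left(k{\left(139 \right)} + 46074\right) \left(14570 + \left(4962 - 8786\right)\right) = \left(-168 + 46074\right) \left(14570 + \left(4962 - 8786\right)\right) = 45906 \left(14570 + \left(4962 - 8786\right)\right) = 45906 \left(14570 - 3824\right) = 45906 \cdot 10746 = 493305876$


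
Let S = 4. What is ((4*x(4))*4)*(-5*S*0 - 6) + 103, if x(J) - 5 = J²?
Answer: -1913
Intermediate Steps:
x(J) = 5 + J²
((4*x(4))*4)*(-5*S*0 - 6) + 103 = ((4*(5 + 4²))*4)*(-5*4*0 - 6) + 103 = ((4*(5 + 16))*4)*(-20*0 - 6) + 103 = ((4*21)*4)*(0 - 6) + 103 = (84*4)*(-6) + 103 = 336*(-6) + 103 = -2016 + 103 = -1913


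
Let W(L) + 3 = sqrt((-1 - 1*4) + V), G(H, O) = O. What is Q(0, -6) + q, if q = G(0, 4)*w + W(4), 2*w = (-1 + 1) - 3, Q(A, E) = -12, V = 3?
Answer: -21 + I*sqrt(2) ≈ -21.0 + 1.4142*I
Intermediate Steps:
w = -3/2 (w = ((-1 + 1) - 3)/2 = (0 - 3)/2 = (1/2)*(-3) = -3/2 ≈ -1.5000)
W(L) = -3 + I*sqrt(2) (W(L) = -3 + sqrt((-1 - 1*4) + 3) = -3 + sqrt((-1 - 4) + 3) = -3 + sqrt(-5 + 3) = -3 + sqrt(-2) = -3 + I*sqrt(2))
q = -9 + I*sqrt(2) (q = 4*(-3/2) + (-3 + I*sqrt(2)) = -6 + (-3 + I*sqrt(2)) = -9 + I*sqrt(2) ≈ -9.0 + 1.4142*I)
Q(0, -6) + q = -12 + (-9 + I*sqrt(2)) = -21 + I*sqrt(2)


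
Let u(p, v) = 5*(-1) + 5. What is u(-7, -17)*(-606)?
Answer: 0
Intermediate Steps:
u(p, v) = 0 (u(p, v) = -5 + 5 = 0)
u(-7, -17)*(-606) = 0*(-606) = 0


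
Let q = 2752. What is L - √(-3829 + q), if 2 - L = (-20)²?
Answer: -398 - I*√1077 ≈ -398.0 - 32.818*I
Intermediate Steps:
L = -398 (L = 2 - 1*(-20)² = 2 - 1*400 = 2 - 400 = -398)
L - √(-3829 + q) = -398 - √(-3829 + 2752) = -398 - √(-1077) = -398 - I*√1077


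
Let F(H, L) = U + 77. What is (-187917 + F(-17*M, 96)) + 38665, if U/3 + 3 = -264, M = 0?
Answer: -149976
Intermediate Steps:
U = -801 (U = -9 + 3*(-264) = -9 - 792 = -801)
F(H, L) = -724 (F(H, L) = -801 + 77 = -724)
(-187917 + F(-17*M, 96)) + 38665 = (-187917 - 724) + 38665 = -188641 + 38665 = -149976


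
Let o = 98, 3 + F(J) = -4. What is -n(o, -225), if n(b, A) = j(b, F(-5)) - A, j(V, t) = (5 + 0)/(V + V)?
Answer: -44105/196 ≈ -225.03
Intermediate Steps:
F(J) = -7 (F(J) = -3 - 4 = -7)
j(V, t) = 5/(2*V) (j(V, t) = 5/((2*V)) = 5*(1/(2*V)) = 5/(2*V))
n(b, A) = -A + 5/(2*b) (n(b, A) = 5/(2*b) - A = -A + 5/(2*b))
-n(o, -225) = -(-1*(-225) + (5/2)/98) = -(225 + (5/2)*(1/98)) = -(225 + 5/196) = -1*44105/196 = -44105/196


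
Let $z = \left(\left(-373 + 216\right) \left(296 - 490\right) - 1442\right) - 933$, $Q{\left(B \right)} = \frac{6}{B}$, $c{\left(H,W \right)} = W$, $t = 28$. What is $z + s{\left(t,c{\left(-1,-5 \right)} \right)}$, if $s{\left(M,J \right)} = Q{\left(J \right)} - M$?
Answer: $\frac{140269}{5} \approx 28054.0$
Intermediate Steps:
$s{\left(M,J \right)} = - M + \frac{6}{J}$ ($s{\left(M,J \right)} = \frac{6}{J} - M = - M + \frac{6}{J}$)
$z = 28083$ ($z = \left(\left(-157\right) \left(-194\right) - 1442\right) - 933 = \left(30458 - 1442\right) - 933 = 29016 - 933 = 28083$)
$z + s{\left(t,c{\left(-1,-5 \right)} \right)} = 28083 + \left(\left(-1\right) 28 + \frac{6}{-5}\right) = 28083 + \left(-28 + 6 \left(- \frac{1}{5}\right)\right) = 28083 - \frac{146}{5} = \frac{140269}{5}$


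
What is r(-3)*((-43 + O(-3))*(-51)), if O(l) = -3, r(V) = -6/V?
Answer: 4692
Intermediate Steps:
r(-3)*((-43 + O(-3))*(-51)) = (-6/(-3))*((-43 - 3)*(-51)) = (-6*(-⅓))*(-46*(-51)) = 2*2346 = 4692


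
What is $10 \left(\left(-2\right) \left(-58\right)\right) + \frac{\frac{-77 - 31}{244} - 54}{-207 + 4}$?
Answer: $\frac{14367601}{12383} \approx 1160.3$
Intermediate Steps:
$10 \left(\left(-2\right) \left(-58\right)\right) + \frac{\frac{-77 - 31}{244} - 54}{-207 + 4} = 10 \cdot 116 + \frac{\left(-77 - 31\right) \frac{1}{244} - 54}{-203} = 1160 + \left(\left(-108\right) \frac{1}{244} - 54\right) \left(- \frac{1}{203}\right) = 1160 + \left(- \frac{27}{61} - 54\right) \left(- \frac{1}{203}\right) = 1160 - - \frac{3321}{12383} = 1160 + \frac{3321}{12383} = \frac{14367601}{12383}$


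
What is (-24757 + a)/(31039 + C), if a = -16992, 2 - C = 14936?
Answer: -41749/16105 ≈ -2.5923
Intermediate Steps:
C = -14934 (C = 2 - 1*14936 = 2 - 14936 = -14934)
(-24757 + a)/(31039 + C) = (-24757 - 16992)/(31039 - 14934) = -41749/16105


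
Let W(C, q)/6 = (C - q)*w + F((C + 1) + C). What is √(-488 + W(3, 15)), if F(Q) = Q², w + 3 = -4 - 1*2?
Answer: √454 ≈ 21.307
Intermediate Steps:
w = -9 (w = -3 + (-4 - 1*2) = -3 + (-4 - 2) = -3 - 6 = -9)
W(C, q) = -54*C + 6*(1 + 2*C)² + 54*q (W(C, q) = 6*((C - q)*(-9) + ((C + 1) + C)²) = 6*((-9*C + 9*q) + ((1 + C) + C)²) = 6*((-9*C + 9*q) + (1 + 2*C)²) = 6*((1 + 2*C)² - 9*C + 9*q) = -54*C + 6*(1 + 2*C)² + 54*q)
√(-488 + W(3, 15)) = √(-488 + (6 - 30*3 + 24*3² + 54*15)) = √(-488 + (6 - 90 + 24*9 + 810)) = √(-488 + (6 - 90 + 216 + 810)) = √(-488 + 942) = √454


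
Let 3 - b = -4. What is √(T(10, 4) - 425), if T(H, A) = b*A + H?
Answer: 3*I*√43 ≈ 19.672*I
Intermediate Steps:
b = 7 (b = 3 - 1*(-4) = 3 + 4 = 7)
T(H, A) = H + 7*A (T(H, A) = 7*A + H = H + 7*A)
√(T(10, 4) - 425) = √((10 + 7*4) - 425) = √((10 + 28) - 425) = √(38 - 425) = √(-387) = 3*I*√43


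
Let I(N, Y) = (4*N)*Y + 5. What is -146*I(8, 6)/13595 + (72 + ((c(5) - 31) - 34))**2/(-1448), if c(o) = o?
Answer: -5450632/2460695 ≈ -2.2151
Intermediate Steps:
I(N, Y) = 5 + 4*N*Y (I(N, Y) = 4*N*Y + 5 = 5 + 4*N*Y)
-146*I(8, 6)/13595 + (72 + ((c(5) - 31) - 34))**2/(-1448) = -146*(5 + 4*8*6)/13595 + (72 + ((5 - 31) - 34))**2/(-1448) = -146*(5 + 192)*(1/13595) + (72 + (-26 - 34))**2*(-1/1448) = -146*197*(1/13595) + (72 - 60)**2*(-1/1448) = -28762*1/13595 + 12**2*(-1/1448) = -28762/13595 + 144*(-1/1448) = -28762/13595 - 18/181 = -5450632/2460695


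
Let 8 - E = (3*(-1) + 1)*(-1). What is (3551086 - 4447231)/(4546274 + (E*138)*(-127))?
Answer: -896145/4441118 ≈ -0.20178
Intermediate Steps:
E = 6 (E = 8 - (3*(-1) + 1)*(-1) = 8 - (-3 + 1)*(-1) = 8 - (-2)*(-1) = 8 - 1*2 = 8 - 2 = 6)
(3551086 - 4447231)/(4546274 + (E*138)*(-127)) = (3551086 - 4447231)/(4546274 + (6*138)*(-127)) = -896145/(4546274 + 828*(-127)) = -896145/(4546274 - 105156) = -896145/4441118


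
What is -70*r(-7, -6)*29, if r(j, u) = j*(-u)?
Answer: 85260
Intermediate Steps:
r(j, u) = -j*u
-70*r(-7, -6)*29 = -(-70)*(-7)*(-6)*29 = -70*(-42)*29 = 2940*29 = 85260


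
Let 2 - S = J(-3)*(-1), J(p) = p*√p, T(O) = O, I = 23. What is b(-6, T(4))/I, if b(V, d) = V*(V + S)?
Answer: 24/23 + 18*I*√3/23 ≈ 1.0435 + 1.3555*I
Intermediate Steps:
J(p) = p^(3/2)
S = 2 - 3*I*√3 (S = 2 - (-3)^(3/2)*(-1) = 2 - (-3*I*√3)*(-1) = 2 - 3*I*√3 ≈ 2.0 - 5.1962*I)
b(V, d) = V*(2 + V - 3*I*√3) (b(V, d) = V*(V + (2 - 3*I*√3)) = V*(2 + V - 3*I*√3))
b(-6, T(4))/I = -6*(2 - 6 - 3*I*√3)/23 = -6*(-4 - 3*I*√3)*(1/23) = (24 + 18*I*√3)*(1/23) = 24/23 + 18*I*√3/23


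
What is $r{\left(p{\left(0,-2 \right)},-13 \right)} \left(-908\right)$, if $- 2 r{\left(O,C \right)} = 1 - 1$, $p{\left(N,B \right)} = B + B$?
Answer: $0$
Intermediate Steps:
$p{\left(N,B \right)} = 2 B$
$r{\left(O,C \right)} = 0$ ($r{\left(O,C \right)} = - \frac{1 - 1}{2} = \left(- \frac{1}{2}\right) 0 = 0$)
$r{\left(p{\left(0,-2 \right)},-13 \right)} \left(-908\right) = 0 \left(-908\right) = 0$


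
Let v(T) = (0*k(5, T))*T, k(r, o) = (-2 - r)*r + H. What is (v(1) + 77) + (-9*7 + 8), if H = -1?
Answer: 22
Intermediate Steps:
k(r, o) = -1 + r*(-2 - r) (k(r, o) = (-2 - r)*r - 1 = r*(-2 - r) - 1 = -1 + r*(-2 - r))
v(T) = 0 (v(T) = (0*(-1 - 1*5**2 - 2*5))*T = (0*(-1 - 1*25 - 10))*T = (0*(-1 - 25 - 10))*T = (0*(-36))*T = 0*T = 0)
(v(1) + 77) + (-9*7 + 8) = (0 + 77) + (-9*7 + 8) = 77 + (-63 + 8) = 77 - 55 = 22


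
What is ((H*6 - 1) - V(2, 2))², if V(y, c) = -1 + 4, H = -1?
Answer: 100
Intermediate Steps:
V(y, c) = 3
((H*6 - 1) - V(2, 2))² = ((-1*6 - 1) - 1*3)² = ((-6 - 1) - 3)² = (-7 - 3)² = (-10)² = 100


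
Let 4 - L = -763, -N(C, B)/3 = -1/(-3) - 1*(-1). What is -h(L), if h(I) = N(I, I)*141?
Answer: 564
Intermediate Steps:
N(C, B) = -4 (N(C, B) = -3*(-1/(-3) - 1*(-1)) = -3*(-1*(-⅓) + 1) = -3*(⅓ + 1) = -3*4/3 = -4)
L = 767 (L = 4 - 1*(-763) = 4 + 763 = 767)
h(I) = -564 (h(I) = -4*141 = -564)
-h(L) = -1*(-564) = 564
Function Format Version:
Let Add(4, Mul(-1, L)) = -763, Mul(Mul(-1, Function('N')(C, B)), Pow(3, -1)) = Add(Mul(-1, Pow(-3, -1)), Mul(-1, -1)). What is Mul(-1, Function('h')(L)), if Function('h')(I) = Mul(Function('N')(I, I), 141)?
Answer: 564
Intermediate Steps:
Function('N')(C, B) = -4 (Function('N')(C, B) = Mul(-3, Add(Mul(-1, Pow(-3, -1)), Mul(-1, -1))) = Mul(-3, Add(Mul(-1, Rational(-1, 3)), 1)) = Mul(-3, Add(Rational(1, 3), 1)) = Mul(-3, Rational(4, 3)) = -4)
L = 767 (L = Add(4, Mul(-1, -763)) = Add(4, 763) = 767)
Function('h')(I) = -564 (Function('h')(I) = Mul(-4, 141) = -564)
Mul(-1, Function('h')(L)) = Mul(-1, -564) = 564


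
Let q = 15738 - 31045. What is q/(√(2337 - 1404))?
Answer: -15307*√933/933 ≈ -501.13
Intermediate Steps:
q = -15307
q/(√(2337 - 1404)) = -15307/√(2337 - 1404) = -15307*√933/933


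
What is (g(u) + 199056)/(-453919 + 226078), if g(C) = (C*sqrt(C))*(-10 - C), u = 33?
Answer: -66352/75947 + 473*sqrt(33)/75947 ≈ -0.83788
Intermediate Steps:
g(C) = C**(3/2)*(-10 - C)
(g(u) + 199056)/(-453919 + 226078) = (33**(3/2)*(-10 - 1*33) + 199056)/(-453919 + 226078) = ((33*sqrt(33))*(-10 - 33) + 199056)/(-227841) = ((33*sqrt(33))*(-43) + 199056)*(-1/227841) = (-1419*sqrt(33) + 199056)*(-1/227841) = (199056 - 1419*sqrt(33))*(-1/227841) = -66352/75947 + 473*sqrt(33)/75947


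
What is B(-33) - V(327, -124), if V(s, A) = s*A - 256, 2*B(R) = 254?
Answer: 40931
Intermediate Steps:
B(R) = 127 (B(R) = (½)*254 = 127)
V(s, A) = -256 + A*s (V(s, A) = A*s - 256 = -256 + A*s)
B(-33) - V(327, -124) = 127 - (-256 - 124*327) = 127 - (-256 - 40548) = 127 - 1*(-40804) = 127 + 40804 = 40931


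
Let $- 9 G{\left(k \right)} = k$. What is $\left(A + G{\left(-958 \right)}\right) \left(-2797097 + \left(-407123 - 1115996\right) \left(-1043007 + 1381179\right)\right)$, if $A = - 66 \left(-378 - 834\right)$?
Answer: $- \frac{371313236796870590}{9} \approx -4.1257 \cdot 10^{16}$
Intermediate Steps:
$G{\left(k \right)} = - \frac{k}{9}$
$A = 79992$ ($A = \left(-66\right) \left(-1212\right) = 79992$)
$\left(A + G{\left(-958 \right)}\right) \left(-2797097 + \left(-407123 - 1115996\right) \left(-1043007 + 1381179\right)\right) = \left(79992 - - \frac{958}{9}\right) \left(-2797097 + \left(-407123 - 1115996\right) \left(-1043007 + 1381179\right)\right) = \left(79992 + \frac{958}{9}\right) \left(-2797097 - 515076198468\right) = \frac{720886 \left(-2797097 - 515076198468\right)}{9} = \frac{720886}{9} \left(-515078995565\right) = - \frac{371313236796870590}{9}$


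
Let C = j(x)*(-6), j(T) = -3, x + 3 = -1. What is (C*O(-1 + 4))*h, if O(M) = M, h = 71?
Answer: 3834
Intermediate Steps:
x = -4 (x = -3 - 1 = -4)
C = 18 (C = -3*(-6) = 18)
(C*O(-1 + 4))*h = (18*(-1 + 4))*71 = (18*3)*71 = 54*71 = 3834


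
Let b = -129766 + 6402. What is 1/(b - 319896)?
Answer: -1/443260 ≈ -2.2560e-6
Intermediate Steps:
b = -123364
1/(b - 319896) = 1/(-123364 - 319896) = 1/(-443260) = -1/443260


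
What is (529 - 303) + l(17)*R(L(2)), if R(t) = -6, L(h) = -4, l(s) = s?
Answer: 124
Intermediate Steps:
(529 - 303) + l(17)*R(L(2)) = (529 - 303) + 17*(-6) = 226 - 102 = 124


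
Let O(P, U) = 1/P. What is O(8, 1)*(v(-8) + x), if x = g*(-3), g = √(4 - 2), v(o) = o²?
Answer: 8 - 3*√2/8 ≈ 7.4697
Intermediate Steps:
g = √2 ≈ 1.4142
x = -3*√2 (x = √2*(-3) = -3*√2 ≈ -4.2426)
O(8, 1)*(v(-8) + x) = ((-8)² - 3*√2)/8 = (64 - 3*√2)/8 = 8 - 3*√2/8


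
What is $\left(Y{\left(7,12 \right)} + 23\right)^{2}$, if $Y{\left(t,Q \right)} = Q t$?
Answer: $11449$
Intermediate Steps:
$\left(Y{\left(7,12 \right)} + 23\right)^{2} = \left(12 \cdot 7 + 23\right)^{2} = \left(84 + 23\right)^{2} = 107^{2} = 11449$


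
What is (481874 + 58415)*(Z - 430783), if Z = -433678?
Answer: -467058769229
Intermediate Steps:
(481874 + 58415)*(Z - 430783) = (481874 + 58415)*(-433678 - 430783) = 540289*(-864461) = -467058769229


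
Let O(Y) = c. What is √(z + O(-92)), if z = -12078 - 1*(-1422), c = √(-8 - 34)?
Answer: √(-10656 + I*√42) ≈ 0.0314 + 103.23*I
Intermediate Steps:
c = I*√42 (c = √(-42) = I*√42 ≈ 6.4807*I)
z = -10656 (z = -12078 + 1422 = -10656)
O(Y) = I*√42
√(z + O(-92)) = √(-10656 + I*√42)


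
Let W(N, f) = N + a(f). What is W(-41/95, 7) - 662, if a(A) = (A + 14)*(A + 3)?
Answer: -42981/95 ≈ -452.43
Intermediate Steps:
a(A) = (3 + A)*(14 + A) (a(A) = (14 + A)*(3 + A) = (3 + A)*(14 + A))
W(N, f) = 42 + N + f² + 17*f (W(N, f) = N + (42 + f² + 17*f) = 42 + N + f² + 17*f)
W(-41/95, 7) - 662 = (42 - 41/95 + 7² + 17*7) - 662 = (42 - 41*1/95 + 49 + 119) - 662 = (42 - 41/95 + 49 + 119) - 662 = 19909/95 - 662 = -42981/95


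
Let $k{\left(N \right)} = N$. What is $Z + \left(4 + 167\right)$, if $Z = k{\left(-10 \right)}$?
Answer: $161$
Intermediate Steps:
$Z = -10$
$Z + \left(4 + 167\right) = -10 + \left(4 + 167\right) = -10 + 171 = 161$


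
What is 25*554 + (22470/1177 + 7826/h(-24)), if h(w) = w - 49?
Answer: 11050794/803 ≈ 13762.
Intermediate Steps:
h(w) = -49 + w
25*554 + (22470/1177 + 7826/h(-24)) = 25*554 + (22470/1177 + 7826/(-49 - 24)) = 13850 + (22470*(1/1177) + 7826/(-73)) = 13850 + (210/11 + 7826*(-1/73)) = 13850 + (210/11 - 7826/73) = 13850 - 70756/803 = 11050794/803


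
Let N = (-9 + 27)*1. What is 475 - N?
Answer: 457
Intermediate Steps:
N = 18 (N = 18*1 = 18)
475 - N = 475 - 1*18 = 475 - 18 = 457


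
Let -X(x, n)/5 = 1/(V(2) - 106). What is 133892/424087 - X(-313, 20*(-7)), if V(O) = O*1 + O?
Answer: 11536549/43256874 ≈ 0.26670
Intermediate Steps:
V(O) = 2*O (V(O) = O + O = 2*O)
X(x, n) = 5/102 (X(x, n) = -5/(2*2 - 106) = -5/(4 - 106) = -5/(-102) = -5*(-1/102) = 5/102)
133892/424087 - X(-313, 20*(-7)) = 133892/424087 - 1*5/102 = 133892*(1/424087) - 5/102 = 133892/424087 - 5/102 = 11536549/43256874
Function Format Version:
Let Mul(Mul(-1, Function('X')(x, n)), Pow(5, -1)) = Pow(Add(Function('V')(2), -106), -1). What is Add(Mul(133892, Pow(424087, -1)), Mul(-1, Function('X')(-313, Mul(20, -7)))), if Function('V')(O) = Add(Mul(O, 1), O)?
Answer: Rational(11536549, 43256874) ≈ 0.26670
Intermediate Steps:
Function('V')(O) = Mul(2, O) (Function('V')(O) = Add(O, O) = Mul(2, O))
Function('X')(x, n) = Rational(5, 102) (Function('X')(x, n) = Mul(-5, Pow(Add(Mul(2, 2), -106), -1)) = Mul(-5, Pow(Add(4, -106), -1)) = Mul(-5, Pow(-102, -1)) = Mul(-5, Rational(-1, 102)) = Rational(5, 102))
Add(Mul(133892, Pow(424087, -1)), Mul(-1, Function('X')(-313, Mul(20, -7)))) = Add(Mul(133892, Pow(424087, -1)), Mul(-1, Rational(5, 102))) = Add(Mul(133892, Rational(1, 424087)), Rational(-5, 102)) = Add(Rational(133892, 424087), Rational(-5, 102)) = Rational(11536549, 43256874)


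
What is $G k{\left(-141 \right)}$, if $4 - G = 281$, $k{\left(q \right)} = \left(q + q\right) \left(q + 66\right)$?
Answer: $-5858550$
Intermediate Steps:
$k{\left(q \right)} = 2 q \left(66 + q\right)$
$G = -277$ ($G = 4 - 281 = -277$)
$G k{\left(-141 \right)} = - 277 \cdot 2 \left(-141\right) \left(66 - 141\right) = - 277 \cdot 2 \left(-141\right) \left(-75\right) = \left(-277\right) 21150 = -5858550$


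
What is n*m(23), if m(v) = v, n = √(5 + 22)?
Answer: 69*√3 ≈ 119.51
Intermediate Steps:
n = 3*√3 (n = √27 = 3*√3 ≈ 5.1962)
n*m(23) = (3*√3)*23 = 69*√3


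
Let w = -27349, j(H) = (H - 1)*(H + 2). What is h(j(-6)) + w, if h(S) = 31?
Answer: -27318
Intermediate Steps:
j(H) = (-1 + H)*(2 + H)
h(j(-6)) + w = 31 - 27349 = -27318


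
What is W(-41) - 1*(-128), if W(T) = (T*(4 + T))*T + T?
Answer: -62110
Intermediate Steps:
W(T) = T + T²*(4 + T) (W(T) = T²*(4 + T) + T = T + T²*(4 + T))
W(-41) - 1*(-128) = -41*(1 + (-41)² + 4*(-41)) - 1*(-128) = -41*(1 + 1681 - 164) + 128 = -41*1518 + 128 = -62238 + 128 = -62110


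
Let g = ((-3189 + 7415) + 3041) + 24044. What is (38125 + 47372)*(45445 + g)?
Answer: 6562407732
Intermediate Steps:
g = 31311 (g = (4226 + 3041) + 24044 = 7267 + 24044 = 31311)
(38125 + 47372)*(45445 + g) = (38125 + 47372)*(45445 + 31311) = 85497*76756 = 6562407732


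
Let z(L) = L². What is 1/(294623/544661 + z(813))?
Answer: 544661/360004331132 ≈ 1.5129e-6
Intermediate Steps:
1/(294623/544661 + z(813)) = 1/(294623/544661 + 813²) = 1/(294623*(1/544661) + 660969) = 1/(294623/544661 + 660969) = 1/(360004331132/544661) = 544661/360004331132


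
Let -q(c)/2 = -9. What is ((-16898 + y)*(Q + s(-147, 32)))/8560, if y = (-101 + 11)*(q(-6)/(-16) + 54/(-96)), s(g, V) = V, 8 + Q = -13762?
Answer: 920233061/34240 ≈ 26876.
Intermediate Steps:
Q = -13770 (Q = -8 - 13762 = -13770)
q(c) = 18 (q(c) = -2*(-9) = 18)
y = 1215/8 (y = (-101 + 11)*(18/(-16) + 54/(-96)) = -90*(18*(-1/16) + 54*(-1/96)) = -90*(-9/8 - 9/16) = -90*(-27/16) = 1215/8 ≈ 151.88)
((-16898 + y)*(Q + s(-147, 32)))/8560 = ((-16898 + 1215/8)*(-13770 + 32))/8560 = -133969/8*(-13738)*(1/8560) = (920233061/4)*(1/8560) = 920233061/34240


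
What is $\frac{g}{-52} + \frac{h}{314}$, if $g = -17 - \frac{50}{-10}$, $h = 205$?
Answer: $\frac{3607}{4082} \approx 0.88364$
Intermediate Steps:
$g = -12$ ($g = -17 - 50 \left(- \frac{1}{10}\right) = -17 - -5 = -17 + 5 = -12$)
$\frac{g}{-52} + \frac{h}{314} = - \frac{12}{-52} + \frac{205}{314} = \left(-12\right) \left(- \frac{1}{52}\right) + 205 \cdot \frac{1}{314} = \frac{3}{13} + \frac{205}{314} = \frac{3607}{4082}$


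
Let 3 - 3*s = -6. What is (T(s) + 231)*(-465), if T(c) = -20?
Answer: -98115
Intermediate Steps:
s = 3 (s = 1 - ⅓*(-6) = 1 + 2 = 3)
(T(s) + 231)*(-465) = (-20 + 231)*(-465) = 211*(-465) = -98115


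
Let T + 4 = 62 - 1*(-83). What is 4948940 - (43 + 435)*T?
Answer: 4881542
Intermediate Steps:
T = 141 (T = -4 + (62 - 1*(-83)) = -4 + (62 + 83) = -4 + 145 = 141)
4948940 - (43 + 435)*T = 4948940 - (43 + 435)*141 = 4948940 - 478*141 = 4948940 - 1*67398 = 4948940 - 67398 = 4881542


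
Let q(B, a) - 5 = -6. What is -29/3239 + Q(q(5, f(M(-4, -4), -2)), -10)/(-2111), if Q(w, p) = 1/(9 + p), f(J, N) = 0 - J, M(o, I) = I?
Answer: -57980/6837529 ≈ -0.0084797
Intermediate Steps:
f(J, N) = -J
q(B, a) = -1 (q(B, a) = 5 - 6 = -1)
-29/3239 + Q(q(5, f(M(-4, -4), -2)), -10)/(-2111) = -29/3239 + 1/((9 - 10)*(-2111)) = -29*1/3239 - 1/2111/(-1) = -29/3239 - 1*(-1/2111) = -29/3239 + 1/2111 = -57980/6837529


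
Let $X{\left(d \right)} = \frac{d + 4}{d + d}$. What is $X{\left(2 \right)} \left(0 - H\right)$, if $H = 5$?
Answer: $- \frac{15}{2} \approx -7.5$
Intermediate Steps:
$X{\left(d \right)} = \frac{4 + d}{2 d}$
$X{\left(2 \right)} \left(0 - H\right) = \frac{4 + 2}{2 \cdot 2} \left(0 - 5\right) = \frac{1}{2} \cdot \frac{1}{2} \cdot 6 \left(0 - 5\right) = \frac{3}{2} \left(-5\right) = - \frac{15}{2}$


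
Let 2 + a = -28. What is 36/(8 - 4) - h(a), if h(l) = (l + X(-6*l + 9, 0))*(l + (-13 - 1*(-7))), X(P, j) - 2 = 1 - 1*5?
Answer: -1143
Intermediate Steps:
X(P, j) = -2 (X(P, j) = 2 + (1 - 1*5) = 2 + (1 - 5) = 2 - 4 = -2)
a = -30 (a = -2 - 28 = -30)
h(l) = (-6 + l)*(-2 + l) (h(l) = (l - 2)*(l + (-13 - 1*(-7))) = (-2 + l)*(l + (-13 + 7)) = (-2 + l)*(l - 6) = (-2 + l)*(-6 + l) = (-6 + l)*(-2 + l))
36/(8 - 4) - h(a) = 36/(8 - 4) - (12 + (-30)² - 8*(-30)) = 36/4 - (12 + 900 + 240) = 36*(¼) - 1*1152 = 9 - 1152 = -1143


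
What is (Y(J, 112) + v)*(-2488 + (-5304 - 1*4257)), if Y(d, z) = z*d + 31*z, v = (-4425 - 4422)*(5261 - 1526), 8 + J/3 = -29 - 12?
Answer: 398298214313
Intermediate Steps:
J = -147 (J = -24 + 3*(-29 - 12) = -24 + 3*(-41) = -24 - 123 = -147)
v = -33043545 (v = -8847*3735 = -33043545)
Y(d, z) = 31*z + d*z (Y(d, z) = d*z + 31*z = 31*z + d*z)
(Y(J, 112) + v)*(-2488 + (-5304 - 1*4257)) = (112*(31 - 147) - 33043545)*(-2488 + (-5304 - 1*4257)) = (112*(-116) - 33043545)*(-2488 + (-5304 - 4257)) = (-12992 - 33043545)*(-2488 - 9561) = -33056537*(-12049) = 398298214313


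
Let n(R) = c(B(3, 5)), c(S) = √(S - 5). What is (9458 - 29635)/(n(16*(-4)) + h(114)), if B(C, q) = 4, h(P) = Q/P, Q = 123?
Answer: -31435766/3125 + 29135588*I/3125 ≈ -10059.0 + 9323.4*I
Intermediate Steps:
h(P) = 123/P
c(S) = √(-5 + S)
n(R) = I (n(R) = √(-5 + 4) = √(-1) = I)
(9458 - 29635)/(n(16*(-4)) + h(114)) = (9458 - 29635)/(I + 123/114) = -20177/(I + 123*(1/114)) = -20177/(I + 41/38) = -20177*1444*(41/38 - I)/3125 = -29135588*(41/38 - I)/3125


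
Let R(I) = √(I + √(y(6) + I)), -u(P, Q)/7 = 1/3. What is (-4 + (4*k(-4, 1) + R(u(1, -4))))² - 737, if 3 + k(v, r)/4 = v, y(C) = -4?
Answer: -737 + (348 - √3*√(-7 + I*√57))²/9 ≈ 12545.0 - 391.38*I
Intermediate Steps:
k(v, r) = -12 + 4*v
u(P, Q) = -7/3
R(I) = √(I + √(-4 + I))
(-4 + (4*k(-4, 1) + R(u(1, -4))))² - 737 = (-4 + (4*(-12 + 4*(-4)) + √(-7/3 + √(-4 - 7/3))))² - 737 = (-4 + (4*(-12 - 16) + √(-7/3 + √(-19/3))))² - 737 = (-4 + (4*(-28) + √(-7/3 + I*√57/3)))² - 737 = (-4 + (-112 + √(-7/3 + I*√57/3)))² - 737 = (-116 + √(-7/3 + I*√57/3))² - 737 = -737 + (-116 + √(-7/3 + I*√57/3))²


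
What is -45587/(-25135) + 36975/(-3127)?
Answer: -786816076/78597145 ≈ -10.011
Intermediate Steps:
-45587/(-25135) + 36975/(-3127) = -45587*(-1/25135) + 36975*(-1/3127) = 45587/25135 - 36975/3127 = -786816076/78597145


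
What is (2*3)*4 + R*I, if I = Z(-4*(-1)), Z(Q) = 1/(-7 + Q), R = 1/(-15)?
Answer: 1081/45 ≈ 24.022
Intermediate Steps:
R = -1/15 ≈ -0.066667
I = -⅓ (I = 1/(-7 - 4*(-1)) = 1/(-7 + 4) = 1/(-3) = -⅓ ≈ -0.33333)
(2*3)*4 + R*I = (2*3)*4 - 1/15*(-⅓) = 6*4 + 1/45 = 24 + 1/45 = 1081/45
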